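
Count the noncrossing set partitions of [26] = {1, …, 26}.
C_26 = 18367353072152

These noncrossing partitions are counted by the Catalan number C_n = (1/(n + 1)) · C(2n, n). For n = 26: C_26 = (1/27) · C(52, 26) = 495918532948104/27 = 18367353072152.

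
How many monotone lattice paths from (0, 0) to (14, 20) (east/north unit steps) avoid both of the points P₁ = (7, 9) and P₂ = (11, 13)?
Number of paths = 824467800

Inclusion–exclusion. Total paths: C(34, 14) = 1391975640. Through P₁: C(16, 7)·C(18, 7) = 364066560. Through P₂: C(24, 11)·C(10, 3) = 299537280. Since P₁ is strictly southwest of P₂, a monotone path through both must visit P₁ then P₂; paths through both = C(16, 7)·C(8, 4)·C(10, 3) = 96096000. Avoid both = 1391975640 − 364066560 − 299537280 + 96096000 = 824467800.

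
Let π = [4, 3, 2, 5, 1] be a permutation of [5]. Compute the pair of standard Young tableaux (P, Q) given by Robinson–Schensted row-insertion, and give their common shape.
P = [1, 5] / [2] / [3] / [4];  Q = [1, 4] / [2] / [3] / [5];  common shape = (2, 1, 1, 1)

Row-insert the values π_1, π_2, … into P one at a time, bumping the leftmost entry strictly greater than the inserted value down to the next row. The recording tableau Q records, in position (i, j), the step at which that cell was added to P.
  Insert 4 (step 1): P = [4];  Q = [1]
  Insert 3 (step 2): P = [3] / [4];  Q = [1] / [2]
  Insert 2 (step 3): P = [2] / [3] / [4];  Q = [1] / [2] / [3]
  Insert 5 (step 4): P = [2, 5] / [3] / [4];  Q = [1, 4] / [2] / [3]
  Insert 1 (step 5): P = [1, 5] / [2] / [3] / [4];  Q = [1, 4] / [2] / [3] / [5]
Final shape: (2, 1, 1, 1).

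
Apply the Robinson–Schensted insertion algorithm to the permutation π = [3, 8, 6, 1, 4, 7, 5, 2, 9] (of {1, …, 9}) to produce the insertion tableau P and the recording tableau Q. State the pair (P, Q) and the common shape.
P = [1, 2, 5, 9] / [3, 4, 7] / [6] / [8];  Q = [1, 2, 6, 9] / [3, 5, 7] / [4] / [8];  common shape = (4, 3, 1, 1)

Row-insert the values π_1, π_2, … into P one at a time, bumping the leftmost entry strictly greater than the inserted value down to the next row. The recording tableau Q records, in position (i, j), the step at which that cell was added to P.
  Insert 3 (step 1): P = [3];  Q = [1]
  Insert 8 (step 2): P = [3, 8];  Q = [1, 2]
  Insert 6 (step 3): P = [3, 6] / [8];  Q = [1, 2] / [3]
  Insert 1 (step 4): P = [1, 6] / [3] / [8];  Q = [1, 2] / [3] / [4]
  Insert 4 (step 5): P = [1, 4] / [3, 6] / [8];  Q = [1, 2] / [3, 5] / [4]
  Insert 7 (step 6): P = [1, 4, 7] / [3, 6] / [8];  Q = [1, 2, 6] / [3, 5] / [4]
  Insert 5 (step 7): P = [1, 4, 5] / [3, 6, 7] / [8];  Q = [1, 2, 6] / [3, 5, 7] / [4]
  Insert 2 (step 8): P = [1, 2, 5] / [3, 4, 7] / [6] / [8];  Q = [1, 2, 6] / [3, 5, 7] / [4] / [8]
  Insert 9 (step 9): P = [1, 2, 5, 9] / [3, 4, 7] / [6] / [8];  Q = [1, 2, 6, 9] / [3, 5, 7] / [4] / [8]
Final shape: (4, 3, 1, 1).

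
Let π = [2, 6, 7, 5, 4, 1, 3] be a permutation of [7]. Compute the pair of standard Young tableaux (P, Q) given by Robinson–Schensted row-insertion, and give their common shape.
P = [1, 3, 7] / [2, 4] / [5] / [6];  Q = [1, 2, 3] / [4, 7] / [5] / [6];  common shape = (3, 2, 1, 1)

Row-insert the values π_1, π_2, … into P one at a time, bumping the leftmost entry strictly greater than the inserted value down to the next row. The recording tableau Q records, in position (i, j), the step at which that cell was added to P.
  Insert 2 (step 1): P = [2];  Q = [1]
  Insert 6 (step 2): P = [2, 6];  Q = [1, 2]
  Insert 7 (step 3): P = [2, 6, 7];  Q = [1, 2, 3]
  Insert 5 (step 4): P = [2, 5, 7] / [6];  Q = [1, 2, 3] / [4]
  Insert 4 (step 5): P = [2, 4, 7] / [5] / [6];  Q = [1, 2, 3] / [4] / [5]
  Insert 1 (step 6): P = [1, 4, 7] / [2] / [5] / [6];  Q = [1, 2, 3] / [4] / [5] / [6]
  Insert 3 (step 7): P = [1, 3, 7] / [2, 4] / [5] / [6];  Q = [1, 2, 3] / [4, 7] / [5] / [6]
Final shape: (3, 2, 1, 1).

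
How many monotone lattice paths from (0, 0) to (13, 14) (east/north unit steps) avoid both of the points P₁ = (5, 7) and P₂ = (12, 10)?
Number of paths = 12203750

Inclusion–exclusion. Total paths: C(27, 13) = 20058300. Through P₁: C(12, 5)·C(15, 8) = 5096520. Through P₂: C(22, 12)·C(5, 1) = 3233230. Since P₁ is strictly southwest of P₂, a monotone path through both must visit P₁ then P₂; paths through both = C(12, 5)·C(10, 7)·C(5, 1) = 475200. Avoid both = 20058300 − 5096520 − 3233230 + 475200 = 12203750.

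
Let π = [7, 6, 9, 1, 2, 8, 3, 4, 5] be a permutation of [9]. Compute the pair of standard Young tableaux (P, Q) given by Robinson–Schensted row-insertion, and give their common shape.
P = [1, 2, 3, 4, 5] / [6, 8] / [7, 9];  Q = [1, 3, 6, 8, 9] / [2, 5] / [4, 7];  common shape = (5, 2, 2)

Row-insert the values π_1, π_2, … into P one at a time, bumping the leftmost entry strictly greater than the inserted value down to the next row. The recording tableau Q records, in position (i, j), the step at which that cell was added to P.
  Insert 7 (step 1): P = [7];  Q = [1]
  Insert 6 (step 2): P = [6] / [7];  Q = [1] / [2]
  Insert 9 (step 3): P = [6, 9] / [7];  Q = [1, 3] / [2]
  Insert 1 (step 4): P = [1, 9] / [6] / [7];  Q = [1, 3] / [2] / [4]
  Insert 2 (step 5): P = [1, 2] / [6, 9] / [7];  Q = [1, 3] / [2, 5] / [4]
  Insert 8 (step 6): P = [1, 2, 8] / [6, 9] / [7];  Q = [1, 3, 6] / [2, 5] / [4]
  Insert 3 (step 7): P = [1, 2, 3] / [6, 8] / [7, 9];  Q = [1, 3, 6] / [2, 5] / [4, 7]
  Insert 4 (step 8): P = [1, 2, 3, 4] / [6, 8] / [7, 9];  Q = [1, 3, 6, 8] / [2, 5] / [4, 7]
  Insert 5 (step 9): P = [1, 2, 3, 4, 5] / [6, 8] / [7, 9];  Q = [1, 3, 6, 8, 9] / [2, 5] / [4, 7]
Final shape: (5, 2, 2).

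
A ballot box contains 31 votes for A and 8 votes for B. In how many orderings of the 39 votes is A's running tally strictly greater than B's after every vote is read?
Strict-lead orderings = 36283236

Total orderings of the 39 votes with 31 for A: C(39, 31) = 61523748. By the Bertrand ballot formula (Cycle Lemma / reflection principle), the number of orderings in which A is strictly ahead of B throughout is (p − q)/(p + q) · C(p + q, p) = (31 − 8)/(31 + 8) · 61523748 = 36283236.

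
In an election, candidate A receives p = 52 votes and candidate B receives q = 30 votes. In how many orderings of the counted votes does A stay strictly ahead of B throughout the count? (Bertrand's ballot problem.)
Strict-lead orderings = 5961107517754784340528

Total orderings of the 82 votes with 52 for A: C(82, 52) = 22218673475267832541968. By the Bertrand ballot formula (Cycle Lemma / reflection principle), the number of orderings in which A is strictly ahead of B throughout is (p − q)/(p + q) · C(p + q, p) = (52 − 30)/(52 + 30) · 22218673475267832541968 = 5961107517754784340528.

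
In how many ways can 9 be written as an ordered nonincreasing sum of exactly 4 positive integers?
p(9, 4 parts) = 6

Partitions of n into exactly k parts ↔ partitions of n − k into at most k parts (subtract 1 from each part). For n = 9, k = 4, the partitions are: 6+1+1+1, 5+2+1+1, 4+3+1+1, 4+2+2+1, 3+3+2+1, 3+2+2+2. Count = 6.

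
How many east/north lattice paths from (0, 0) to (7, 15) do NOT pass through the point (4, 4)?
Number of paths = 145064

Total paths from (0, 0) to (7, 15): C(22, 7) = 170544. Paths through (4, 4): (paths (0, 0) → (4, 4)) × (paths (4, 4) → (7, 15)) = C(8, 4) · C(14, 3) = 70 · 364 = 25480. Avoidance count = 170544 − 25480 = 145064.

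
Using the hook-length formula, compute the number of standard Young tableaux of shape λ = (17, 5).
# SYT of shape (17, 5) = 19019

Hook-length formula: f^λ = n! / Π hook(c), product over all cells c of the Young diagram. For λ = (17, 5), n = 22 boxes. Hook lengths by row (left-to-right, top-to-bottom): [18, 17, 16, 15, 14, 12, 11, 10, 9, 8, 7, 6, 5, 4, 3, 2, 1]; [5, 4, 3, 2, 1]. Product of hooks = 59098834206720000. So f^λ = 22! / 59098834206720000 = 1124000727777607680000 / 59098834206720000 = 19019.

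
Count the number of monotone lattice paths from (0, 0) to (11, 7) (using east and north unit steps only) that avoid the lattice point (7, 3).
Number of paths = 23424

Total paths from (0, 0) to (11, 7): C(18, 11) = 31824. Paths through (7, 3): (paths (0, 0) → (7, 3)) × (paths (7, 3) → (11, 7)) = C(10, 7) · C(8, 4) = 120 · 70 = 8400. Avoidance count = 31824 − 8400 = 23424.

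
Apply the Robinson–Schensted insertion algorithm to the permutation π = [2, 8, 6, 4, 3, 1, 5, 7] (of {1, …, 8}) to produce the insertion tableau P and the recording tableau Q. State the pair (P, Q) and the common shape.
P = [1, 3, 5, 7] / [2] / [4] / [6] / [8];  Q = [1, 2, 7, 8] / [3] / [4] / [5] / [6];  common shape = (4, 1, 1, 1, 1)

Row-insert the values π_1, π_2, … into P one at a time, bumping the leftmost entry strictly greater than the inserted value down to the next row. The recording tableau Q records, in position (i, j), the step at which that cell was added to P.
  Insert 2 (step 1): P = [2];  Q = [1]
  Insert 8 (step 2): P = [2, 8];  Q = [1, 2]
  Insert 6 (step 3): P = [2, 6] / [8];  Q = [1, 2] / [3]
  Insert 4 (step 4): P = [2, 4] / [6] / [8];  Q = [1, 2] / [3] / [4]
  Insert 3 (step 5): P = [2, 3] / [4] / [6] / [8];  Q = [1, 2] / [3] / [4] / [5]
  Insert 1 (step 6): P = [1, 3] / [2] / [4] / [6] / [8];  Q = [1, 2] / [3] / [4] / [5] / [6]
  Insert 5 (step 7): P = [1, 3, 5] / [2] / [4] / [6] / [8];  Q = [1, 2, 7] / [3] / [4] / [5] / [6]
  Insert 7 (step 8): P = [1, 3, 5, 7] / [2] / [4] / [6] / [8];  Q = [1, 2, 7, 8] / [3] / [4] / [5] / [6]
Final shape: (4, 1, 1, 1, 1).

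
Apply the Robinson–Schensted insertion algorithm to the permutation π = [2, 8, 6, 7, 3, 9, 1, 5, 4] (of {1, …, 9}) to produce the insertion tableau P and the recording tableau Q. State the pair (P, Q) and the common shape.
P = [1, 3, 4, 9] / [2, 5] / [6, 7] / [8];  Q = [1, 2, 4, 6] / [3, 8] / [5, 9] / [7];  common shape = (4, 2, 2, 1)

Row-insert the values π_1, π_2, … into P one at a time, bumping the leftmost entry strictly greater than the inserted value down to the next row. The recording tableau Q records, in position (i, j), the step at which that cell was added to P.
  Insert 2 (step 1): P = [2];  Q = [1]
  Insert 8 (step 2): P = [2, 8];  Q = [1, 2]
  Insert 6 (step 3): P = [2, 6] / [8];  Q = [1, 2] / [3]
  Insert 7 (step 4): P = [2, 6, 7] / [8];  Q = [1, 2, 4] / [3]
  Insert 3 (step 5): P = [2, 3, 7] / [6] / [8];  Q = [1, 2, 4] / [3] / [5]
  Insert 9 (step 6): P = [2, 3, 7, 9] / [6] / [8];  Q = [1, 2, 4, 6] / [3] / [5]
  Insert 1 (step 7): P = [1, 3, 7, 9] / [2] / [6] / [8];  Q = [1, 2, 4, 6] / [3] / [5] / [7]
  Insert 5 (step 8): P = [1, 3, 5, 9] / [2, 7] / [6] / [8];  Q = [1, 2, 4, 6] / [3, 8] / [5] / [7]
  Insert 4 (step 9): P = [1, 3, 4, 9] / [2, 5] / [6, 7] / [8];  Q = [1, 2, 4, 6] / [3, 8] / [5, 9] / [7]
Final shape: (4, 2, 2, 1).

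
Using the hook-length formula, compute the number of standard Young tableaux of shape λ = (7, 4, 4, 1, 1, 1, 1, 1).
# SYT of shape (7, 4, 4, 1, 1, 1, 1, 1) = 55426800

Hook-length formula: f^λ = n! / Π hook(c), product over all cells c of the Young diagram. For λ = (7, 4, 4, 1, 1, 1, 1, 1), n = 20 boxes. Hook lengths by row (left-to-right, top-to-bottom): [14, 8, 7, 6, 3, 2, 1]; [10, 4, 3, 2]; [9, 3, 2, 1]; [5]; [4]; [3]; [2]; [1]. Product of hooks = 43893964800. So f^λ = 20! / 43893964800 = 2432902008176640000 / 43893964800 = 55426800.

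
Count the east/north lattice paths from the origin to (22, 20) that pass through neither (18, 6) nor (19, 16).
Number of paths = 371334049870

Inclusion–exclusion. Total paths: C(42, 22) = 513791607420. Through P₁: C(24, 18)·C(18, 4) = 411863760. Through P₂: C(35, 19)·C(7, 3) = 142097513250. Since P₁ is strictly southwest of P₂, a monotone path through both must visit P₁ then P₂; paths through both = C(24, 18)·C(11, 1)·C(7, 3) = 51819460. Avoid both = 513791607420 − 411863760 − 142097513250 + 51819460 = 371334049870.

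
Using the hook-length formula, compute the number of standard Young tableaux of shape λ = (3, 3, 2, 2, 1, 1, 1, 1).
# SYT of shape (3, 3, 2, 2, 1, 1, 1, 1) = 12012

Hook-length formula: f^λ = n! / Π hook(c), product over all cells c of the Young diagram. For λ = (3, 3, 2, 2, 1, 1, 1, 1), n = 14 boxes. Hook lengths by row (left-to-right, top-to-bottom): [10, 5, 2]; [9, 4, 1]; [7, 2]; [6, 1]; [4]; [3]; [2]; [1]. Product of hooks = 7257600. So f^λ = 14! / 7257600 = 87178291200 / 7257600 = 12012.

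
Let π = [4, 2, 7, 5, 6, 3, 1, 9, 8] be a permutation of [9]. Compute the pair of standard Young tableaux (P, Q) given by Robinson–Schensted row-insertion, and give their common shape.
P = [1, 3, 6, 8] / [2, 5, 9] / [4] / [7];  Q = [1, 3, 5, 8] / [2, 4, 9] / [6] / [7];  common shape = (4, 3, 1, 1)

Row-insert the values π_1, π_2, … into P one at a time, bumping the leftmost entry strictly greater than the inserted value down to the next row. The recording tableau Q records, in position (i, j), the step at which that cell was added to P.
  Insert 4 (step 1): P = [4];  Q = [1]
  Insert 2 (step 2): P = [2] / [4];  Q = [1] / [2]
  Insert 7 (step 3): P = [2, 7] / [4];  Q = [1, 3] / [2]
  Insert 5 (step 4): P = [2, 5] / [4, 7];  Q = [1, 3] / [2, 4]
  Insert 6 (step 5): P = [2, 5, 6] / [4, 7];  Q = [1, 3, 5] / [2, 4]
  Insert 3 (step 6): P = [2, 3, 6] / [4, 5] / [7];  Q = [1, 3, 5] / [2, 4] / [6]
  Insert 1 (step 7): P = [1, 3, 6] / [2, 5] / [4] / [7];  Q = [1, 3, 5] / [2, 4] / [6] / [7]
  Insert 9 (step 8): P = [1, 3, 6, 9] / [2, 5] / [4] / [7];  Q = [1, 3, 5, 8] / [2, 4] / [6] / [7]
  Insert 8 (step 9): P = [1, 3, 6, 8] / [2, 5, 9] / [4] / [7];  Q = [1, 3, 5, 8] / [2, 4, 9] / [6] / [7]
Final shape: (4, 3, 1, 1).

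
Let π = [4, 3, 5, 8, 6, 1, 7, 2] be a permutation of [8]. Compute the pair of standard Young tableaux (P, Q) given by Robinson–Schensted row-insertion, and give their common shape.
P = [1, 2, 6, 7] / [3, 5] / [4, 8];  Q = [1, 3, 4, 7] / [2, 5] / [6, 8];  common shape = (4, 2, 2)

Row-insert the values π_1, π_2, … into P one at a time, bumping the leftmost entry strictly greater than the inserted value down to the next row. The recording tableau Q records, in position (i, j), the step at which that cell was added to P.
  Insert 4 (step 1): P = [4];  Q = [1]
  Insert 3 (step 2): P = [3] / [4];  Q = [1] / [2]
  Insert 5 (step 3): P = [3, 5] / [4];  Q = [1, 3] / [2]
  Insert 8 (step 4): P = [3, 5, 8] / [4];  Q = [1, 3, 4] / [2]
  Insert 6 (step 5): P = [3, 5, 6] / [4, 8];  Q = [1, 3, 4] / [2, 5]
  Insert 1 (step 6): P = [1, 5, 6] / [3, 8] / [4];  Q = [1, 3, 4] / [2, 5] / [6]
  Insert 7 (step 7): P = [1, 5, 6, 7] / [3, 8] / [4];  Q = [1, 3, 4, 7] / [2, 5] / [6]
  Insert 2 (step 8): P = [1, 2, 6, 7] / [3, 5] / [4, 8];  Q = [1, 3, 4, 7] / [2, 5] / [6, 8]
Final shape: (4, 2, 2).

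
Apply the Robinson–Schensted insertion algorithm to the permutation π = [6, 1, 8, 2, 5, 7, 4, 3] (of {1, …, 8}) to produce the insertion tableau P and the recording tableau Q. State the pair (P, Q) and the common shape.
P = [1, 2, 3, 7] / [4, 8] / [5] / [6];  Q = [1, 3, 5, 6] / [2, 4] / [7] / [8];  common shape = (4, 2, 1, 1)

Row-insert the values π_1, π_2, … into P one at a time, bumping the leftmost entry strictly greater than the inserted value down to the next row. The recording tableau Q records, in position (i, j), the step at which that cell was added to P.
  Insert 6 (step 1): P = [6];  Q = [1]
  Insert 1 (step 2): P = [1] / [6];  Q = [1] / [2]
  Insert 8 (step 3): P = [1, 8] / [6];  Q = [1, 3] / [2]
  Insert 2 (step 4): P = [1, 2] / [6, 8];  Q = [1, 3] / [2, 4]
  Insert 5 (step 5): P = [1, 2, 5] / [6, 8];  Q = [1, 3, 5] / [2, 4]
  Insert 7 (step 6): P = [1, 2, 5, 7] / [6, 8];  Q = [1, 3, 5, 6] / [2, 4]
  Insert 4 (step 7): P = [1, 2, 4, 7] / [5, 8] / [6];  Q = [1, 3, 5, 6] / [2, 4] / [7]
  Insert 3 (step 8): P = [1, 2, 3, 7] / [4, 8] / [5] / [6];  Q = [1, 3, 5, 6] / [2, 4] / [7] / [8]
Final shape: (4, 2, 1, 1).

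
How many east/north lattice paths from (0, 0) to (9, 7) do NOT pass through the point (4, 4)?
Number of paths = 7520

Total paths from (0, 0) to (9, 7): C(16, 9) = 11440. Paths through (4, 4): (paths (0, 0) → (4, 4)) × (paths (4, 4) → (9, 7)) = C(8, 4) · C(8, 5) = 70 · 56 = 3920. Avoidance count = 11440 − 3920 = 7520.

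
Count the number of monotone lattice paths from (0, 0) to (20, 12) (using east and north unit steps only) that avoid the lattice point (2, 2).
Number of paths = 147054180

Total paths from (0, 0) to (20, 12): C(32, 20) = 225792840. Paths through (2, 2): (paths (0, 0) → (2, 2)) × (paths (2, 2) → (20, 12)) = C(4, 2) · C(28, 18) = 6 · 13123110 = 78738660. Avoidance count = 225792840 − 78738660 = 147054180.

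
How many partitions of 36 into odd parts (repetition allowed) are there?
p_odd(36) = 668

Enumerate partitions using only odd parts via the recurrence o(n, m) = o(n, m−2) + o(n−m, m) over odd m, starting from the largest odd part ≤ n. This gives p_odd(36) = 668. (Euler's theorem: equals the count of distinct-part partitions.)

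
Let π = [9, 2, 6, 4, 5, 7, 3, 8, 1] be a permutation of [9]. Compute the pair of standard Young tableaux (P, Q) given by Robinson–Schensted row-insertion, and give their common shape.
P = [1, 3, 5, 7, 8] / [2] / [4] / [6] / [9];  Q = [1, 3, 5, 6, 8] / [2] / [4] / [7] / [9];  common shape = (5, 1, 1, 1, 1)

Row-insert the values π_1, π_2, … into P one at a time, bumping the leftmost entry strictly greater than the inserted value down to the next row. The recording tableau Q records, in position (i, j), the step at which that cell was added to P.
  Insert 9 (step 1): P = [9];  Q = [1]
  Insert 2 (step 2): P = [2] / [9];  Q = [1] / [2]
  Insert 6 (step 3): P = [2, 6] / [9];  Q = [1, 3] / [2]
  Insert 4 (step 4): P = [2, 4] / [6] / [9];  Q = [1, 3] / [2] / [4]
  Insert 5 (step 5): P = [2, 4, 5] / [6] / [9];  Q = [1, 3, 5] / [2] / [4]
  Insert 7 (step 6): P = [2, 4, 5, 7] / [6] / [9];  Q = [1, 3, 5, 6] / [2] / [4]
  Insert 3 (step 7): P = [2, 3, 5, 7] / [4] / [6] / [9];  Q = [1, 3, 5, 6] / [2] / [4] / [7]
  Insert 8 (step 8): P = [2, 3, 5, 7, 8] / [4] / [6] / [9];  Q = [1, 3, 5, 6, 8] / [2] / [4] / [7]
  Insert 1 (step 9): P = [1, 3, 5, 7, 8] / [2] / [4] / [6] / [9];  Q = [1, 3, 5, 6, 8] / [2] / [4] / [7] / [9]
Final shape: (5, 1, 1, 1, 1).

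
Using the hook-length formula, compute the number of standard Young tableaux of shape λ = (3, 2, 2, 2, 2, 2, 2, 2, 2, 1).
# SYT of shape (3, 2, 2, 2, 2, 2, 2, 2, 2, 1) = 277134

Hook-length formula: f^λ = n! / Π hook(c), product over all cells c of the Young diagram. For λ = (3, 2, 2, 2, 2, 2, 2, 2, 2, 1), n = 20 boxes. Hook lengths by row (left-to-right, top-to-bottom): [12, 10, 1]; [10, 8]; [9, 7]; [8, 6]; [7, 5]; [6, 4]; [5, 3]; [4, 2]; [3, 1]; [1]. Product of hooks = 8778792960000. So f^λ = 20! / 8778792960000 = 2432902008176640000 / 8778792960000 = 277134.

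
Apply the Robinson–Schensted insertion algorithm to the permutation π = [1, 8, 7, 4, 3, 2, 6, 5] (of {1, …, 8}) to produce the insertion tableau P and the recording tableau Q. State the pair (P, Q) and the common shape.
P = [1, 2, 5] / [3, 6] / [4] / [7] / [8];  Q = [1, 2, 7] / [3, 8] / [4] / [5] / [6];  common shape = (3, 2, 1, 1, 1)

Row-insert the values π_1, π_2, … into P one at a time, bumping the leftmost entry strictly greater than the inserted value down to the next row. The recording tableau Q records, in position (i, j), the step at which that cell was added to P.
  Insert 1 (step 1): P = [1];  Q = [1]
  Insert 8 (step 2): P = [1, 8];  Q = [1, 2]
  Insert 7 (step 3): P = [1, 7] / [8];  Q = [1, 2] / [3]
  Insert 4 (step 4): P = [1, 4] / [7] / [8];  Q = [1, 2] / [3] / [4]
  Insert 3 (step 5): P = [1, 3] / [4] / [7] / [8];  Q = [1, 2] / [3] / [4] / [5]
  Insert 2 (step 6): P = [1, 2] / [3] / [4] / [7] / [8];  Q = [1, 2] / [3] / [4] / [5] / [6]
  Insert 6 (step 7): P = [1, 2, 6] / [3] / [4] / [7] / [8];  Q = [1, 2, 7] / [3] / [4] / [5] / [6]
  Insert 5 (step 8): P = [1, 2, 5] / [3, 6] / [4] / [7] / [8];  Q = [1, 2, 7] / [3, 8] / [4] / [5] / [6]
Final shape: (3, 2, 1, 1, 1).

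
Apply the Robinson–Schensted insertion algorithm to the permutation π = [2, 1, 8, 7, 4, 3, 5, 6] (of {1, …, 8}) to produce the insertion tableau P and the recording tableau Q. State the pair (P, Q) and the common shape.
P = [1, 3, 5, 6] / [2, 4] / [7] / [8];  Q = [1, 3, 7, 8] / [2, 4] / [5] / [6];  common shape = (4, 2, 1, 1)

Row-insert the values π_1, π_2, … into P one at a time, bumping the leftmost entry strictly greater than the inserted value down to the next row. The recording tableau Q records, in position (i, j), the step at which that cell was added to P.
  Insert 2 (step 1): P = [2];  Q = [1]
  Insert 1 (step 2): P = [1] / [2];  Q = [1] / [2]
  Insert 8 (step 3): P = [1, 8] / [2];  Q = [1, 3] / [2]
  Insert 7 (step 4): P = [1, 7] / [2, 8];  Q = [1, 3] / [2, 4]
  Insert 4 (step 5): P = [1, 4] / [2, 7] / [8];  Q = [1, 3] / [2, 4] / [5]
  Insert 3 (step 6): P = [1, 3] / [2, 4] / [7] / [8];  Q = [1, 3] / [2, 4] / [5] / [6]
  Insert 5 (step 7): P = [1, 3, 5] / [2, 4] / [7] / [8];  Q = [1, 3, 7] / [2, 4] / [5] / [6]
  Insert 6 (step 8): P = [1, 3, 5, 6] / [2, 4] / [7] / [8];  Q = [1, 3, 7, 8] / [2, 4] / [5] / [6]
Final shape: (4, 2, 1, 1).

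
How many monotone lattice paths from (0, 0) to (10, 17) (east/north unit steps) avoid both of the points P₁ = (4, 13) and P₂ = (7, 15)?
Number of paths = 6469045

Inclusion–exclusion. Total paths: C(27, 10) = 8436285. Through P₁: C(17, 4)·C(10, 6) = 499800. Through P₂: C(22, 7)·C(5, 3) = 1705440. Since P₁ is strictly southwest of P₂, a monotone path through both must visit P₁ then P₂; paths through both = C(17, 4)·C(5, 3)·C(5, 3) = 238000. Avoid both = 8436285 − 499800 − 1705440 + 238000 = 6469045.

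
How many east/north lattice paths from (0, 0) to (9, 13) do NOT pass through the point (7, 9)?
Number of paths = 325820

Total paths from (0, 0) to (9, 13): C(22, 9) = 497420. Paths through (7, 9): (paths (0, 0) → (7, 9)) × (paths (7, 9) → (9, 13)) = C(16, 7) · C(6, 2) = 11440 · 15 = 171600. Avoidance count = 497420 − 171600 = 325820.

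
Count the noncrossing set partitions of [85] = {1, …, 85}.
C_85 = 1063353702922273835973036658043476458723103404520

These noncrossing partitions are counted by the Catalan number C_n = (1/(n + 1)) · C(2n, n). For n = 85: C_85 = (1/86) · C(170, 85) = 91448418451315549893681152591738975450186892788720/86 = 1063353702922273835973036658043476458723103404520.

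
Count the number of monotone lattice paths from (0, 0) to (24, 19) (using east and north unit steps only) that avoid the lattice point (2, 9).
Number of paths = 796924258650

Total paths from (0, 0) to (24, 19): C(43, 24) = 800472431850. Paths through (2, 9): (paths (0, 0) → (2, 9)) × (paths (2, 9) → (24, 19)) = C(11, 2) · C(32, 22) = 55 · 64512240 = 3548173200. Avoidance count = 800472431850 − 3548173200 = 796924258650.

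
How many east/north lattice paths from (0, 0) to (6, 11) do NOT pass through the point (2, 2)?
Number of paths = 8086

Total paths from (0, 0) to (6, 11): C(17, 6) = 12376. Paths through (2, 2): (paths (0, 0) → (2, 2)) × (paths (2, 2) → (6, 11)) = C(4, 2) · C(13, 4) = 6 · 715 = 4290. Avoidance count = 12376 − 4290 = 8086.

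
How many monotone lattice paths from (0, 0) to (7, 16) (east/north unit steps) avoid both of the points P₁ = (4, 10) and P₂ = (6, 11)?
Number of paths = 104835

Inclusion–exclusion. Total paths: C(23, 7) = 245157. Through P₁: C(14, 4)·C(9, 3) = 84084. Through P₂: C(17, 6)·C(6, 1) = 74256. Since P₁ is strictly southwest of P₂, a monotone path through both must visit P₁ then P₂; paths through both = C(14, 4)·C(3, 2)·C(6, 1) = 18018. Avoid both = 245157 − 84084 − 74256 + 18018 = 104835.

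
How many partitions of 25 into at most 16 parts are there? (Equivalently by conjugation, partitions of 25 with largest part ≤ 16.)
p(25, parts ≤ 16) = 1891

Use the recurrence p(n, m) = p(n, m−1) + p(n−m, m): either the largest part is < m (count p(n, m−1)) or the largest part is exactly m (remove one copy of m, count p(n−m, m)). With p(0, ·) = 1 this gives p(25, parts ≤ 16) = 1891. (By conjugating Young diagrams, this also counts partitions of 25 into at most 16 parts.)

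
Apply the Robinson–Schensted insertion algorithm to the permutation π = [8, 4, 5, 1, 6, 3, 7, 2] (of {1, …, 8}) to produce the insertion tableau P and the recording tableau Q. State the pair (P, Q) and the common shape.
P = [1, 2, 6, 7] / [3, 5] / [4] / [8];  Q = [1, 3, 5, 7] / [2, 6] / [4] / [8];  common shape = (4, 2, 1, 1)

Row-insert the values π_1, π_2, … into P one at a time, bumping the leftmost entry strictly greater than the inserted value down to the next row. The recording tableau Q records, in position (i, j), the step at which that cell was added to P.
  Insert 8 (step 1): P = [8];  Q = [1]
  Insert 4 (step 2): P = [4] / [8];  Q = [1] / [2]
  Insert 5 (step 3): P = [4, 5] / [8];  Q = [1, 3] / [2]
  Insert 1 (step 4): P = [1, 5] / [4] / [8];  Q = [1, 3] / [2] / [4]
  Insert 6 (step 5): P = [1, 5, 6] / [4] / [8];  Q = [1, 3, 5] / [2] / [4]
  Insert 3 (step 6): P = [1, 3, 6] / [4, 5] / [8];  Q = [1, 3, 5] / [2, 6] / [4]
  Insert 7 (step 7): P = [1, 3, 6, 7] / [4, 5] / [8];  Q = [1, 3, 5, 7] / [2, 6] / [4]
  Insert 2 (step 8): P = [1, 2, 6, 7] / [3, 5] / [4] / [8];  Q = [1, 3, 5, 7] / [2, 6] / [4] / [8]
Final shape: (4, 2, 1, 1).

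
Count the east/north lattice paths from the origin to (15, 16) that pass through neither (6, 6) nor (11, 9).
Number of paths = 176831643

Inclusion–exclusion. Total paths: C(31, 15) = 300540195. Through P₁: C(12, 6)·C(19, 9) = 85357272. Through P₂: C(20, 11)·C(11, 4) = 55426800. Since P₁ is strictly southwest of P₂, a monotone path through both must visit P₁ then P₂; paths through both = C(12, 6)·C(8, 5)·C(11, 4) = 17075520. Avoid both = 300540195 − 85357272 − 55426800 + 17075520 = 176831643.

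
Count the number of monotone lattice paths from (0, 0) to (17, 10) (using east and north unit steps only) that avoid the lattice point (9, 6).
Number of paths = 5958810

Total paths from (0, 0) to (17, 10): C(27, 17) = 8436285. Paths through (9, 6): (paths (0, 0) → (9, 6)) × (paths (9, 6) → (17, 10)) = C(15, 9) · C(12, 8) = 5005 · 495 = 2477475. Avoidance count = 8436285 − 2477475 = 5958810.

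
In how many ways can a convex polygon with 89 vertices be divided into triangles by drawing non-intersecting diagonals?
C_87 = 16435314834665426797069144960762886143367590394940

These polygon triangulations are counted by the Catalan number C_n = (1/(n + 1)) · C(2n, n). For n = 87: C_87 = (1/88) · C(174, 87) = 1446307705450557558142084756547133980616347954754720/88 = 16435314834665426797069144960762886143367590394940.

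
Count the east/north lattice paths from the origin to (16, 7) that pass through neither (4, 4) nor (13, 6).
Number of paths = 120179

Inclusion–exclusion. Total paths: C(23, 16) = 245157. Through P₁: C(8, 4)·C(15, 12) = 31850. Through P₂: C(19, 13)·C(4, 3) = 108528. Since P₁ is strictly southwest of P₂, a monotone path through both must visit P₁ then P₂; paths through both = C(8, 4)·C(11, 9)·C(4, 3) = 15400. Avoid both = 245157 − 31850 − 108528 + 15400 = 120179.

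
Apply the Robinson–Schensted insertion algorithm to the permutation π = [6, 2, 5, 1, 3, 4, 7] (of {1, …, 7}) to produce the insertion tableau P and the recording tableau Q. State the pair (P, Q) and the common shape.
P = [1, 3, 4, 7] / [2, 5] / [6];  Q = [1, 3, 6, 7] / [2, 5] / [4];  common shape = (4, 2, 1)

Row-insert the values π_1, π_2, … into P one at a time, bumping the leftmost entry strictly greater than the inserted value down to the next row. The recording tableau Q records, in position (i, j), the step at which that cell was added to P.
  Insert 6 (step 1): P = [6];  Q = [1]
  Insert 2 (step 2): P = [2] / [6];  Q = [1] / [2]
  Insert 5 (step 3): P = [2, 5] / [6];  Q = [1, 3] / [2]
  Insert 1 (step 4): P = [1, 5] / [2] / [6];  Q = [1, 3] / [2] / [4]
  Insert 3 (step 5): P = [1, 3] / [2, 5] / [6];  Q = [1, 3] / [2, 5] / [4]
  Insert 4 (step 6): P = [1, 3, 4] / [2, 5] / [6];  Q = [1, 3, 6] / [2, 5] / [4]
  Insert 7 (step 7): P = [1, 3, 4, 7] / [2, 5] / [6];  Q = [1, 3, 6, 7] / [2, 5] / [4]
Final shape: (4, 2, 1).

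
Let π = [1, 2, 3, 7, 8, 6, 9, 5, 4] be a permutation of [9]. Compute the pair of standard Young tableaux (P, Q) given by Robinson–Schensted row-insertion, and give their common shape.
P = [1, 2, 3, 4, 8, 9] / [5] / [6] / [7];  Q = [1, 2, 3, 4, 5, 7] / [6] / [8] / [9];  common shape = (6, 1, 1, 1)

Row-insert the values π_1, π_2, … into P one at a time, bumping the leftmost entry strictly greater than the inserted value down to the next row. The recording tableau Q records, in position (i, j), the step at which that cell was added to P.
  Insert 1 (step 1): P = [1];  Q = [1]
  Insert 2 (step 2): P = [1, 2];  Q = [1, 2]
  Insert 3 (step 3): P = [1, 2, 3];  Q = [1, 2, 3]
  Insert 7 (step 4): P = [1, 2, 3, 7];  Q = [1, 2, 3, 4]
  Insert 8 (step 5): P = [1, 2, 3, 7, 8];  Q = [1, 2, 3, 4, 5]
  Insert 6 (step 6): P = [1, 2, 3, 6, 8] / [7];  Q = [1, 2, 3, 4, 5] / [6]
  Insert 9 (step 7): P = [1, 2, 3, 6, 8, 9] / [7];  Q = [1, 2, 3, 4, 5, 7] / [6]
  Insert 5 (step 8): P = [1, 2, 3, 5, 8, 9] / [6] / [7];  Q = [1, 2, 3, 4, 5, 7] / [6] / [8]
  Insert 4 (step 9): P = [1, 2, 3, 4, 8, 9] / [5] / [6] / [7];  Q = [1, 2, 3, 4, 5, 7] / [6] / [8] / [9]
Final shape: (6, 1, 1, 1).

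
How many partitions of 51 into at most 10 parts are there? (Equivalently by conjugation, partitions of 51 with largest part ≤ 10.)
p(51, parts ≤ 10) = 70760

Use the recurrence p(n, m) = p(n, m−1) + p(n−m, m): either the largest part is < m (count p(n, m−1)) or the largest part is exactly m (remove one copy of m, count p(n−m, m)). With p(0, ·) = 1 this gives p(51, parts ≤ 10) = 70760. (By conjugating Young diagrams, this also counts partitions of 51 into at most 10 parts.)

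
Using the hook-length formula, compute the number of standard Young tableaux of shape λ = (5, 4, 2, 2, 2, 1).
# SYT of shape (5, 4, 2, 2, 2, 1) = 630630

Hook-length formula: f^λ = n! / Π hook(c), product over all cells c of the Young diagram. For λ = (5, 4, 2, 2, 2, 1), n = 16 boxes. Hook lengths by row (left-to-right, top-to-bottom): [10, 8, 4, 3, 1]; [8, 6, 2, 1]; [5, 3]; [4, 2]; [3, 1]; [1]. Product of hooks = 33177600. So f^λ = 16! / 33177600 = 20922789888000 / 33177600 = 630630.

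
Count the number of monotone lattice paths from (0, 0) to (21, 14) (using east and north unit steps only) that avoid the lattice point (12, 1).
Number of paths = 2313492940

Total paths from (0, 0) to (21, 14): C(35, 21) = 2319959400. Paths through (12, 1): (paths (0, 0) → (12, 1)) × (paths (12, 1) → (21, 14)) = C(13, 12) · C(22, 9) = 13 · 497420 = 6466460. Avoidance count = 2319959400 − 6466460 = 2313492940.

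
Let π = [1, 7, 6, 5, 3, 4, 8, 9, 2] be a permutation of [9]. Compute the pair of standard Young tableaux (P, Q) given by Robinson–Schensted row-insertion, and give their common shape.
P = [1, 2, 4, 8, 9] / [3] / [5] / [6] / [7];  Q = [1, 2, 6, 7, 8] / [3] / [4] / [5] / [9];  common shape = (5, 1, 1, 1, 1)

Row-insert the values π_1, π_2, … into P one at a time, bumping the leftmost entry strictly greater than the inserted value down to the next row. The recording tableau Q records, in position (i, j), the step at which that cell was added to P.
  Insert 1 (step 1): P = [1];  Q = [1]
  Insert 7 (step 2): P = [1, 7];  Q = [1, 2]
  Insert 6 (step 3): P = [1, 6] / [7];  Q = [1, 2] / [3]
  Insert 5 (step 4): P = [1, 5] / [6] / [7];  Q = [1, 2] / [3] / [4]
  Insert 3 (step 5): P = [1, 3] / [5] / [6] / [7];  Q = [1, 2] / [3] / [4] / [5]
  Insert 4 (step 6): P = [1, 3, 4] / [5] / [6] / [7];  Q = [1, 2, 6] / [3] / [4] / [5]
  Insert 8 (step 7): P = [1, 3, 4, 8] / [5] / [6] / [7];  Q = [1, 2, 6, 7] / [3] / [4] / [5]
  Insert 9 (step 8): P = [1, 3, 4, 8, 9] / [5] / [6] / [7];  Q = [1, 2, 6, 7, 8] / [3] / [4] / [5]
  Insert 2 (step 9): P = [1, 2, 4, 8, 9] / [3] / [5] / [6] / [7];  Q = [1, 2, 6, 7, 8] / [3] / [4] / [5] / [9]
Final shape: (5, 1, 1, 1, 1).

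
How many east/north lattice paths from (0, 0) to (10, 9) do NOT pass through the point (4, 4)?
Number of paths = 60038

Total paths from (0, 0) to (10, 9): C(19, 10) = 92378. Paths through (4, 4): (paths (0, 0) → (4, 4)) × (paths (4, 4) → (10, 9)) = C(8, 4) · C(11, 6) = 70 · 462 = 32340. Avoidance count = 92378 − 32340 = 60038.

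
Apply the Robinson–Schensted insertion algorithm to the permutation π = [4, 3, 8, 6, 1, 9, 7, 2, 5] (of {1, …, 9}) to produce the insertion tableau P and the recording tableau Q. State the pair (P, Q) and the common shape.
P = [1, 2, 5] / [3, 6, 7] / [4, 8, 9];  Q = [1, 3, 6] / [2, 4, 7] / [5, 8, 9];  common shape = (3, 3, 3)

Row-insert the values π_1, π_2, … into P one at a time, bumping the leftmost entry strictly greater than the inserted value down to the next row. The recording tableau Q records, in position (i, j), the step at which that cell was added to P.
  Insert 4 (step 1): P = [4];  Q = [1]
  Insert 3 (step 2): P = [3] / [4];  Q = [1] / [2]
  Insert 8 (step 3): P = [3, 8] / [4];  Q = [1, 3] / [2]
  Insert 6 (step 4): P = [3, 6] / [4, 8];  Q = [1, 3] / [2, 4]
  Insert 1 (step 5): P = [1, 6] / [3, 8] / [4];  Q = [1, 3] / [2, 4] / [5]
  Insert 9 (step 6): P = [1, 6, 9] / [3, 8] / [4];  Q = [1, 3, 6] / [2, 4] / [5]
  Insert 7 (step 7): P = [1, 6, 7] / [3, 8, 9] / [4];  Q = [1, 3, 6] / [2, 4, 7] / [5]
  Insert 2 (step 8): P = [1, 2, 7] / [3, 6, 9] / [4, 8];  Q = [1, 3, 6] / [2, 4, 7] / [5, 8]
  Insert 5 (step 9): P = [1, 2, 5] / [3, 6, 7] / [4, 8, 9];  Q = [1, 3, 6] / [2, 4, 7] / [5, 8, 9]
Final shape: (3, 3, 3).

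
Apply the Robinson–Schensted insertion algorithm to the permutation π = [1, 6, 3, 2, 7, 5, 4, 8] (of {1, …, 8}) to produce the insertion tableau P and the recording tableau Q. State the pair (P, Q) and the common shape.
P = [1, 2, 4, 8] / [3, 5] / [6, 7];  Q = [1, 2, 5, 8] / [3, 6] / [4, 7];  common shape = (4, 2, 2)

Row-insert the values π_1, π_2, … into P one at a time, bumping the leftmost entry strictly greater than the inserted value down to the next row. The recording tableau Q records, in position (i, j), the step at which that cell was added to P.
  Insert 1 (step 1): P = [1];  Q = [1]
  Insert 6 (step 2): P = [1, 6];  Q = [1, 2]
  Insert 3 (step 3): P = [1, 3] / [6];  Q = [1, 2] / [3]
  Insert 2 (step 4): P = [1, 2] / [3] / [6];  Q = [1, 2] / [3] / [4]
  Insert 7 (step 5): P = [1, 2, 7] / [3] / [6];  Q = [1, 2, 5] / [3] / [4]
  Insert 5 (step 6): P = [1, 2, 5] / [3, 7] / [6];  Q = [1, 2, 5] / [3, 6] / [4]
  Insert 4 (step 7): P = [1, 2, 4] / [3, 5] / [6, 7];  Q = [1, 2, 5] / [3, 6] / [4, 7]
  Insert 8 (step 8): P = [1, 2, 4, 8] / [3, 5] / [6, 7];  Q = [1, 2, 5, 8] / [3, 6] / [4, 7]
Final shape: (4, 2, 2).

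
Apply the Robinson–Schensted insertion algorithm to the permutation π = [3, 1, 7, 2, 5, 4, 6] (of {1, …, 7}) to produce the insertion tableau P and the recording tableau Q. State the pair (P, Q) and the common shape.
P = [1, 2, 4, 6] / [3, 5] / [7];  Q = [1, 3, 5, 7] / [2, 4] / [6];  common shape = (4, 2, 1)

Row-insert the values π_1, π_2, … into P one at a time, bumping the leftmost entry strictly greater than the inserted value down to the next row. The recording tableau Q records, in position (i, j), the step at which that cell was added to P.
  Insert 3 (step 1): P = [3];  Q = [1]
  Insert 1 (step 2): P = [1] / [3];  Q = [1] / [2]
  Insert 7 (step 3): P = [1, 7] / [3];  Q = [1, 3] / [2]
  Insert 2 (step 4): P = [1, 2] / [3, 7];  Q = [1, 3] / [2, 4]
  Insert 5 (step 5): P = [1, 2, 5] / [3, 7];  Q = [1, 3, 5] / [2, 4]
  Insert 4 (step 6): P = [1, 2, 4] / [3, 5] / [7];  Q = [1, 3, 5] / [2, 4] / [6]
  Insert 6 (step 7): P = [1, 2, 4, 6] / [3, 5] / [7];  Q = [1, 3, 5, 7] / [2, 4] / [6]
Final shape: (4, 2, 1).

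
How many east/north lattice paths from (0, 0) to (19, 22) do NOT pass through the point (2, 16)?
Number of paths = 244647225309

Total paths from (0, 0) to (19, 22): C(41, 19) = 244662670200. Paths through (2, 16): (paths (0, 0) → (2, 16)) × (paths (2, 16) → (19, 22)) = C(18, 2) · C(23, 17) = 153 · 100947 = 15444891. Avoidance count = 244662670200 − 15444891 = 244647225309.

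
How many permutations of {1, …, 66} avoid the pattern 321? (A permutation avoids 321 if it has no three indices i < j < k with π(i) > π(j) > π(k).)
C_66 = 5632681584560312734993915705849145100

These 321-avoiding permutations are counted by the Catalan number C_n = (1/(n + 1)) · C(2n, n). For n = 66: C_66 = (1/67) · C(132, 66) = 377389666165540953244592352291892721700/67 = 5632681584560312734993915705849145100.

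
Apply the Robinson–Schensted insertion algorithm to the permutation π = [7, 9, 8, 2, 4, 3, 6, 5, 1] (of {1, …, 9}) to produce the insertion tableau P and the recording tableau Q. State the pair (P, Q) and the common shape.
P = [1, 3, 5] / [2, 6] / [4, 8] / [7] / [9];  Q = [1, 2, 7] / [3, 5] / [4, 8] / [6] / [9];  common shape = (3, 2, 2, 1, 1)

Row-insert the values π_1, π_2, … into P one at a time, bumping the leftmost entry strictly greater than the inserted value down to the next row. The recording tableau Q records, in position (i, j), the step at which that cell was added to P.
  Insert 7 (step 1): P = [7];  Q = [1]
  Insert 9 (step 2): P = [7, 9];  Q = [1, 2]
  Insert 8 (step 3): P = [7, 8] / [9];  Q = [1, 2] / [3]
  Insert 2 (step 4): P = [2, 8] / [7] / [9];  Q = [1, 2] / [3] / [4]
  Insert 4 (step 5): P = [2, 4] / [7, 8] / [9];  Q = [1, 2] / [3, 5] / [4]
  Insert 3 (step 6): P = [2, 3] / [4, 8] / [7] / [9];  Q = [1, 2] / [3, 5] / [4] / [6]
  Insert 6 (step 7): P = [2, 3, 6] / [4, 8] / [7] / [9];  Q = [1, 2, 7] / [3, 5] / [4] / [6]
  Insert 5 (step 8): P = [2, 3, 5] / [4, 6] / [7, 8] / [9];  Q = [1, 2, 7] / [3, 5] / [4, 8] / [6]
  Insert 1 (step 9): P = [1, 3, 5] / [2, 6] / [4, 8] / [7] / [9];  Q = [1, 2, 7] / [3, 5] / [4, 8] / [6] / [9]
Final shape: (3, 2, 2, 1, 1).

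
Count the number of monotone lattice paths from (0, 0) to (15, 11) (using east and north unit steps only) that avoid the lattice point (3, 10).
Number of paths = 7722442

Total paths from (0, 0) to (15, 11): C(26, 15) = 7726160. Paths through (3, 10): (paths (0, 0) → (3, 10)) × (paths (3, 10) → (15, 11)) = C(13, 3) · C(13, 12) = 286 · 13 = 3718. Avoidance count = 7726160 − 3718 = 7722442.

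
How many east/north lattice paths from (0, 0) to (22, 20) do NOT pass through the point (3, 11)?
Number of paths = 511277495820

Total paths from (0, 0) to (22, 20): C(42, 22) = 513791607420. Paths through (3, 11): (paths (0, 0) → (3, 11)) × (paths (3, 11) → (22, 20)) = C(14, 3) · C(28, 19) = 364 · 6906900 = 2514111600. Avoidance count = 513791607420 − 2514111600 = 511277495820.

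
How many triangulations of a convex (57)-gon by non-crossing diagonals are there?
C_55 = 1759414616608818870992479875972

These polygon triangulations are counted by the Catalan number C_n = (1/(n + 1)) · C(2n, n). For n = 55: C_55 = (1/56) · C(110, 55) = 98527218530093856775578873054432/56 = 1759414616608818870992479875972.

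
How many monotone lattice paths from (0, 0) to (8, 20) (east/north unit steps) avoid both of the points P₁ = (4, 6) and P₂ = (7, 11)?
Number of paths = 2264865

Inclusion–exclusion. Total paths: C(28, 8) = 3108105. Through P₁: C(10, 4)·C(18, 4) = 642600. Through P₂: C(18, 7)·C(10, 1) = 318240. Since P₁ is strictly southwest of P₂, a monotone path through both must visit P₁ then P₂; paths through both = C(10, 4)·C(8, 3)·C(10, 1) = 117600. Avoid both = 3108105 − 642600 − 318240 + 117600 = 2264865.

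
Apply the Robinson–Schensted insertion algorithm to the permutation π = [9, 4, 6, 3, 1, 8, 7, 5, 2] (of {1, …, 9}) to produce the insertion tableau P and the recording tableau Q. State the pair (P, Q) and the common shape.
P = [1, 2, 7] / [3, 5] / [4, 6] / [8] / [9];  Q = [1, 3, 6] / [2, 7] / [4, 8] / [5] / [9];  common shape = (3, 2, 2, 1, 1)

Row-insert the values π_1, π_2, … into P one at a time, bumping the leftmost entry strictly greater than the inserted value down to the next row. The recording tableau Q records, in position (i, j), the step at which that cell was added to P.
  Insert 9 (step 1): P = [9];  Q = [1]
  Insert 4 (step 2): P = [4] / [9];  Q = [1] / [2]
  Insert 6 (step 3): P = [4, 6] / [9];  Q = [1, 3] / [2]
  Insert 3 (step 4): P = [3, 6] / [4] / [9];  Q = [1, 3] / [2] / [4]
  Insert 1 (step 5): P = [1, 6] / [3] / [4] / [9];  Q = [1, 3] / [2] / [4] / [5]
  Insert 8 (step 6): P = [1, 6, 8] / [3] / [4] / [9];  Q = [1, 3, 6] / [2] / [4] / [5]
  Insert 7 (step 7): P = [1, 6, 7] / [3, 8] / [4] / [9];  Q = [1, 3, 6] / [2, 7] / [4] / [5]
  Insert 5 (step 8): P = [1, 5, 7] / [3, 6] / [4, 8] / [9];  Q = [1, 3, 6] / [2, 7] / [4, 8] / [5]
  Insert 2 (step 9): P = [1, 2, 7] / [3, 5] / [4, 6] / [8] / [9];  Q = [1, 3, 6] / [2, 7] / [4, 8] / [5] / [9]
Final shape: (3, 2, 2, 1, 1).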